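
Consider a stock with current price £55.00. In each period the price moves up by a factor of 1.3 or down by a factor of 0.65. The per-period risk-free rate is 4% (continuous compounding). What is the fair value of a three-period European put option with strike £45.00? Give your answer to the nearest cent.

£5.44

Risk-neutral probability p = (e^0.04 − 0.65)/(1.3 − 0.65) = 0.3908/0.6500 = 0.6012
Terminal stock prices: S_uuu = 120.8, S_uud = 60.42, S_udd = 30.21, S_ddd = 15.1
Terminal payoffs (K − S): max(-75.84, 0) = 0, max(-15.42, 0) = 0, max(14.79, 0) = 14.79, max(29.9, 0) = 29.9
Node uu (S = 92.95): V_uu = e^(−0.04)·[0.6012·0.0000 + 0.3988·0.0000] = 0.0000
Node ud (S = 46.48): V_ud = e^(−0.04)·[0.6012·0.0000 + 0.3988·14.7912] = 5.6668
Node dd (S = 23.24): V_dd = e^(−0.04)·[0.6012·14.7912 + 0.3988·29.8956] = 19.9980
Node u (S = 71.5): V_u = e^(−0.04)·[0.6012·0.0000 + 0.3988·5.6668] = 2.1710
Node d (S = 35.75): V_d = e^(−0.04)·[0.6012·5.6668 + 0.3988·19.9980] = 10.9351
Node 0 (S = 55): V_0 = e^(−0.04)·[0.6012·2.1710 + 0.3988·10.9351] = 5.4436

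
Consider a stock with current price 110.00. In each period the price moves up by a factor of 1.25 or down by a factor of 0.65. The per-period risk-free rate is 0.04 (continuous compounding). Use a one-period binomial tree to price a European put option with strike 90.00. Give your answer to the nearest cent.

6.20

Risk-neutral probability p = (e^0.04 − 0.65)/(1.25 − 0.65) = 0.3908/0.6000 = 0.6514
Terminal stock prices: S_u = 137.5, S_d = 71.5
Terminal payoffs (K − S): max(-47.5, 0) = 0, max(18.5, 0) = 18.5
Node 0 (S = 110): V_0 = e^(−0.04)·[0.6514·0.0000 + 0.3486·18.5000] = 6.1971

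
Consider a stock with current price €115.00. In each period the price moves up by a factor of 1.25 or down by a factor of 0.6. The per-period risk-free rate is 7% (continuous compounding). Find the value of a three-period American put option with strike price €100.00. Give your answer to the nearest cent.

€10.27

Risk-neutral probability p = (e^0.07 − 0.6)/(1.25 − 0.6) = 0.4725/0.6500 = 0.7269
Terminal stock prices: S_uuu = 224.6, S_uud = 107.8, S_udd = 51.75, S_ddd = 24.84
Terminal payoffs (K − S): max(-124.6, 0) = 0, max(-7.812, 0) = 0, max(48.25, 0) = 48.25, max(75.16, 0) = 75.16
Node uu (S = 179.7): continuation = e^(−0.07)·[0.7269·0.0000 + 0.2731·0.0000] = 0.0000; exercise value = 0.0000 ≤ continuation, so V_uu = 0.0000
Node ud (S = 86.25): continuation = e^(−0.07)·[0.7269·0.0000 + 0.2731·48.2500] = 12.2846; exercise value = 13.7500 > continuation, so V_ud = 13.7500 (exercise)
Node dd (S = 41.4): continuation = e^(−0.07)·[0.7269·48.2500 + 0.2731·75.1600] = 51.8394; exercise value = 58.6000 > continuation, so V_dd = 58.6000 (exercise)
Node u (S = 143.8): continuation = e^(−0.07)·[0.7269·0.0000 + 0.2731·13.7500] = 3.5008; exercise value = 0.0000 ≤ continuation, so V_u = 3.5008
Node d (S = 69): continuation = e^(−0.07)·[0.7269·13.7500 + 0.2731·58.6000] = 24.2394; exercise value = 31.0000 > continuation, so V_d = 31.0000 (exercise)
Node 0 (S = 115): continuation = e^(−0.07)·[0.7269·3.5008 + 0.2731·31.0000] = 10.2655; exercise value = 0.0000 ≤ continuation, so V_0 = 10.2655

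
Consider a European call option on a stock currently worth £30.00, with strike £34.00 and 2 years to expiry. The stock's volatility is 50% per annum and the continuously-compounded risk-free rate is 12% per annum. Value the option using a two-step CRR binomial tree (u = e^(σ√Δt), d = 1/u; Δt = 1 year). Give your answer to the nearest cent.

£9.35

CRR parameters: u = e^(σ√Δt) = e^(0.5·√1) = 1.6487, d = 1/u = 0.6065
Per-period rate: rΔt = 0.12·1 = 0.12, so R = e^0.12 = 1.1275
Risk-neutral probability p = (e^0.12 − 0.6065)/(1.6487 − 0.6065) = 0.5210/1.0422 = 0.4999
Terminal stock prices: S_uu = 81.55, S_ud = 30, S_dd = 11.04
Terminal payoffs (S − K): max(47.55, 0) = 47.55, max(-4, 0) = 0, max(-22.96, 0) = 0
Node u (S = 49.46): V_u = e^(−0.12)·[0.4999·47.5485 + 0.5001·0.0000] = 21.0806
Node d (S = 18.2): V_d = e^(−0.12)·[0.4999·0.0000 + 0.5001·0.0000] = 0.0000
Node 0 (S = 30): V_0 = e^(−0.12)·[0.4999·21.0806 + 0.5001·0.0000] = 9.3461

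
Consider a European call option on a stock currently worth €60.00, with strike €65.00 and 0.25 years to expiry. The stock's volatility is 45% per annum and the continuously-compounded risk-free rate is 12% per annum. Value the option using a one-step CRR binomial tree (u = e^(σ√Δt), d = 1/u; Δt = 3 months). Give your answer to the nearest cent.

€5.03

CRR parameters: u = e^(σ√Δt) = e^(0.45·√0.25) = 1.2523, d = 1/u = 0.7985
Per-period rate: rΔt = 0.12·0.25 = 0.03, so R = e^0.03 = 1.0305
Risk-neutral probability p = (e^0.03 − 0.7985)/(1.2523 − 0.7985) = 0.2319/0.4538 = 0.5111
Terminal stock prices: S_u = 75.14, S_d = 47.91
Terminal payoffs (S − K): max(10.14, 0) = 10.14, max(-17.09, 0) = 0
Node 0 (S = 60): V_0 = e^(−0.03)·[0.5111·10.1394 + 0.4889·0.0000] = 5.0290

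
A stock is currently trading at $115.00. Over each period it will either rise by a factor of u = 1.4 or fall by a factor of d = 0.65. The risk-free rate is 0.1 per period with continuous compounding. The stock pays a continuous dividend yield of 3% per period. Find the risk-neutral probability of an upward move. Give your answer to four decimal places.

p = 0.5633

Per-period risk-free factor R = e^0.1 = 1.1052; dividend-adjusted growth = e^(0.1−0.03) = 1.0725.
Risk-neutral probability p = (1.0725 − 0.65)/(1.4 − 0.65) = 0.4225/0.7500 = 0.5633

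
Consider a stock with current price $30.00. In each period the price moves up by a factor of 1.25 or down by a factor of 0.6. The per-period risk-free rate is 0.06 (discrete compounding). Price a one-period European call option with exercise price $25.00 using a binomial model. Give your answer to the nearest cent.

$8.35

Risk-neutral probability p = (1 + 0.06 − 0.6)/(1.25 − 0.6) = 0.4600/0.6500 = 0.7077
Terminal stock prices: S_u = 37.5, S_d = 18
Terminal payoffs (S − K): max(12.5, 0) = 12.5, max(-7, 0) = 0
Node 0 (S = 30): V_0 = 1/1.06·[0.7077·12.5000 + 0.2923·0.0000] = 8.3454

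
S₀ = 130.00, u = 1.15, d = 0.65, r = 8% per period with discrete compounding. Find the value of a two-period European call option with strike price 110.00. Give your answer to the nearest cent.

39.27

Risk-neutral probability p = (1 + 0.08 − 0.65)/(1.15 − 0.65) = 0.4300/0.5000 = 0.8600
Terminal stock prices: S_uu = 171.9, S_ud = 97.17, S_dd = 54.93
Terminal payoffs (S − K): max(61.92, 0) = 61.92, max(-12.83, 0) = 0, max(-55.07, 0) = 0
Node u (S = 149.5): V_u = 1/1.08·[0.8600·61.9250 + 0.1400·0.0000] = 49.3106
Node d (S = 84.5): V_d = 1/1.08·[0.8600·0.0000 + 0.1400·0.0000] = 0.0000
Node 0 (S = 130): V_0 = 1/1.08·[0.8600·49.3106 + 0.1400·0.0000] = 39.2659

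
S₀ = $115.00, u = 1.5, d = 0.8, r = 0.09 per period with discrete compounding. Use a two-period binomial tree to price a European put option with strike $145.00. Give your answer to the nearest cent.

$23.48

Risk-neutral probability p = (1 + 0.09 − 0.8)/(1.5 − 0.8) = 0.2900/0.7000 = 0.4143
Terminal stock prices: S_uu = 258.8, S_ud = 138, S_dd = 73.6
Terminal payoffs (K − S): max(-113.8, 0) = 0, max(7, 0) = 7, max(71.4, 0) = 71.4
Node u (S = 172.5): V_u = 1/1.09·[0.4143·0.0000 + 0.5857·7.0000] = 3.7615
Node d (S = 92): V_d = 1/1.09·[0.4143·7.0000 + 0.5857·71.4000] = 41.0275
Node 0 (S = 115): V_0 = 1/1.09·[0.4143·3.7615 + 0.5857·41.0275] = 23.4759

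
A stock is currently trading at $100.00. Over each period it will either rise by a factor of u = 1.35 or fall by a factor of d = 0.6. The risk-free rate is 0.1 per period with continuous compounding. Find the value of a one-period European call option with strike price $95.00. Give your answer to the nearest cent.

Risk-neutral probability p = (e^0.1 − 0.6)/(1.35 − 0.6) = 0.5052/0.7500 = 0.6736
Terminal stock prices: S_u = 135, S_d = 60
Terminal payoffs (S − K): max(40, 0) = 40, max(-35, 0) = 0
Node 0 (S = 100): V_0 = e^(−0.1)·[0.6736·40.0000 + 0.3264·0.0000] = 24.3785

$24.38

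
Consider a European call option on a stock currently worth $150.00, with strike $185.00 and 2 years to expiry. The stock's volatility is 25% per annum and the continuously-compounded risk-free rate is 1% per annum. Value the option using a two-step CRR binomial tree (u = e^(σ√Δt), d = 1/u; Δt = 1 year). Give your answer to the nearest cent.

$12.80

CRR parameters: u = e^(σ√Δt) = e^(0.25·√1) = 1.2840, d = 1/u = 0.7788
Per-period rate: rΔt = 0.01·1 = 0.01, so R = e^0.01 = 1.0101
Risk-neutral probability p = (e^0.01 − 0.7788)/(1.2840 − 0.7788) = 0.2312/0.5052 = 0.4577
Terminal stock prices: S_uu = 247.3, S_ud = 150, S_dd = 90.98
Terminal payoffs (S − K): max(62.31, 0) = 62.31, max(-35, 0) = 0, max(-94.02, 0) = 0
Node u (S = 192.6): V_u = e^(−0.01)·[0.4577·62.3082 + 0.5423·0.0000] = 28.2357
Node d (S = 116.8): V_d = e^(−0.01)·[0.4577·0.0000 + 0.5423·0.0000] = 0.0000
Node 0 (S = 150): V_0 = e^(−0.01)·[0.4577·28.2357 + 0.5423·0.0000] = 12.7953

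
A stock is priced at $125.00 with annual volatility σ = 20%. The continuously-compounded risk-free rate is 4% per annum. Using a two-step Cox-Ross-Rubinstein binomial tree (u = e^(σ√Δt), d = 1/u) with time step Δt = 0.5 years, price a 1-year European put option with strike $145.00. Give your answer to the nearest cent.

CRR parameters: u = e^(σ√Δt) = e^(0.2·√0.5) = 1.1519, d = 1/u = 0.8681
Per-period rate: rΔt = 0.04·0.5 = 0.02, so R = e^0.02 = 1.0202
Risk-neutral probability p = (e^0.02 − 0.8681)/(1.1519 − 0.8681) = 0.1521/0.2838 = 0.5359
Terminal stock prices: S_uu = 165.9, S_ud = 125, S_dd = 94.2
Terminal payoffs (K − S): max(-20.86, 0) = 0, max(20, 0) = 20, max(50.8, 0) = 50.8
Node u (S = 144): V_u = e^(−0.02)·[0.5359·0.0000 + 0.4641·20.0000] = 9.0984
Node d (S = 108.5): V_d = e^(−0.02)·[0.5359·20.0000 + 0.4641·50.7952] = 33.6134
Node 0 (S = 125): V_0 = e^(−0.02)·[0.5359·9.0984 + 0.4641·33.6134] = 20.0706

$20.07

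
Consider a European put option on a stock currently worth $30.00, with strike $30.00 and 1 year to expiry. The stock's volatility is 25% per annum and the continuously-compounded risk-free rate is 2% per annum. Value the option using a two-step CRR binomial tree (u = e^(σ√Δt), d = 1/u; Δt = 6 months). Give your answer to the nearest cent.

CRR parameters: u = e^(σ√Δt) = e^(0.25·√0.5) = 1.1934, d = 1/u = 0.8380
Per-period rate: rΔt = 0.02·0.5 = 0.01, so R = e^0.01 = 1.0101
Risk-neutral probability p = (e^0.01 − 0.8380)/(1.1934 − 0.8380) = 0.1721/0.3554 = 0.4842
Terminal stock prices: S_uu = 42.72, S_ud = 30, S_dd = 21.07
Terminal payoffs (K − S): max(-12.72, 0) = 0, max(0, 0) = 0, max(8.934, 0) = 8.934
Node u (S = 35.8): V_u = e^(−0.01)·[0.4842·0.0000 + 0.5158·0.0000] = 0.0000
Node d (S = 25.14): V_d = e^(−0.01)·[0.4842·0.0000 + 0.5158·8.9343] = 4.5625
Node 0 (S = 30): V_0 = e^(−0.01)·[0.4842·0.0000 + 0.5158·4.5625] = 2.3299

$2.33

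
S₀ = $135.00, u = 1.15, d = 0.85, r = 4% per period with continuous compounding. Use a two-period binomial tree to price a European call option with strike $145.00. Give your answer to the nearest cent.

Risk-neutral probability p = (e^0.04 − 0.85)/(1.15 − 0.85) = 0.1908/0.3000 = 0.6360
Terminal stock prices: S_uu = 178.5, S_ud = 132, S_dd = 97.54
Terminal payoffs (S − K): max(33.54, 0) = 33.54, max(-13.04, 0) = 0, max(-47.46, 0) = 0
Node u (S = 155.2): V_u = e^(−0.04)·[0.6360·33.5375 + 0.3640·0.0000] = 20.4947
Node d (S = 114.8): V_d = e^(−0.04)·[0.6360·0.0000 + 0.3640·0.0000] = 0.0000
Node 0 (S = 135): V_0 = e^(−0.04)·[0.6360·20.4947 + 0.3640·0.0000] = 12.5242

$12.52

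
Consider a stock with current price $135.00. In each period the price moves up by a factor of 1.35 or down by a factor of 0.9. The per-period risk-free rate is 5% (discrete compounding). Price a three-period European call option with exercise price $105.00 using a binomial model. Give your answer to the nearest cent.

Risk-neutral probability p = (1 + 0.05 − 0.9)/(1.35 − 0.9) = 0.1500/0.4500 = 0.3333
Terminal stock prices: S_uuu = 332.2, S_uud = 221.4, S_udd = 147.6, S_ddd = 98.42
Terminal payoffs (S − K): max(227.2, 0) = 227.2, max(116.4, 0) = 116.4, max(42.62, 0) = 42.62, max(-6.585, 0) = 0
Node uu (S = 246): V_uu = 1/1.05·[0.3333·227.1506 + 0.6667·116.4338] = 146.0375
Node ud (S = 164): V_ud = 1/1.05·[0.3333·116.4338 + 0.6667·42.6225] = 64.0250
Node dd (S = 109.4): V_dd = 1/1.05·[0.3333·42.6225 + 0.6667·0.0000] = 13.5310
Node u (S = 182.2): V_u = 1/1.05·[0.3333·146.0375 + 0.6667·64.0250] = 87.0119
Node d (S = 121.5): V_d = 1/1.05·[0.3333·64.0250 + 0.6667·13.5310] = 28.9165
Node 0 (S = 135): V_0 = 1/1.05·[0.3333·87.0119 + 0.6667·28.9165] = 45.9825

$45.98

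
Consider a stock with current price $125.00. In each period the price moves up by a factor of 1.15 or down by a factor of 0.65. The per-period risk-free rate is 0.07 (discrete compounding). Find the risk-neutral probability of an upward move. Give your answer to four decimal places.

p = 0.8400

Risk-neutral probability p = (1 + 0.07 − 0.65)/(1.15 − 0.65) = 0.4200/0.5000 = 0.8400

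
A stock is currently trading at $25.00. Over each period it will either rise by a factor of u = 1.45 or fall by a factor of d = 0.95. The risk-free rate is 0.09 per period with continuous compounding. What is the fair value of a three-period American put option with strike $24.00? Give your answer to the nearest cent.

$0.71

Risk-neutral probability p = (e^0.09 − 0.95)/(1.45 − 0.95) = 0.1442/0.5000 = 0.2883
Terminal stock prices: S_uuu = 76.22, S_uud = 49.93, S_udd = 32.72, S_ddd = 21.43
Terminal payoffs (K − S): max(-52.22, 0) = 0, max(-25.93, 0) = 0, max(-8.716, 0) = 0, max(2.566, 0) = 2.566
Node uu (S = 52.56): continuation = e^(−0.09)·[0.2883·0.0000 + 0.7117·0.0000] = 0.0000; exercise value = 0.0000 ≤ continuation, so V_uu = 0.0000
Node ud (S = 34.44): continuation = e^(−0.09)·[0.2883·0.0000 + 0.7117·0.0000] = 0.0000; exercise value = 0.0000 ≤ continuation, so V_ud = 0.0000
Node dd (S = 22.56): continuation = e^(−0.09)·[0.2883·0.0000 + 0.7117·2.5656] = 1.6687; exercise value = 1.4375 ≤ continuation, so V_dd = 1.6687
Node u (S = 36.25): continuation = e^(−0.09)·[0.2883·0.0000 + 0.7117·0.0000] = 0.0000; exercise value = 0.0000 ≤ continuation, so V_u = 0.0000
Node d (S = 23.75): continuation = e^(−0.09)·[0.2883·0.0000 + 0.7117·1.6687] = 1.0853; exercise value = 0.2500 ≤ continuation, so V_d = 1.0853
Node 0 (S = 25): continuation = e^(−0.09)·[0.2883·0.0000 + 0.7117·1.0853] = 0.7059; exercise value = 0.0000 ≤ continuation, so V_0 = 0.7059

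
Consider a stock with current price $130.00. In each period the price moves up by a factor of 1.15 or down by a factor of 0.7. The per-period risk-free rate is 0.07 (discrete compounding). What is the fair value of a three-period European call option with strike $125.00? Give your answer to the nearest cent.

$32.99

Risk-neutral probability p = (1 + 0.07 − 0.7)/(1.15 − 0.7) = 0.3700/0.4500 = 0.8222
Terminal stock prices: S_uuu = 197.7, S_uud = 120.3, S_udd = 73.25, S_ddd = 44.59
Terminal payoffs (S − K): max(72.71, 0) = 72.71, max(-4.653, 0) = 0, max(-51.75, 0) = 0, max(-80.41, 0) = 0
Node uu (S = 171.9): V_uu = 1/1.07·[0.8222·72.7137 + 0.1778·0.0000] = 55.8756
Node ud (S = 104.6): V_ud = 1/1.07·[0.8222·0.0000 + 0.1778·0.0000] = 0.0000
Node dd (S = 63.7): V_dd = 1/1.07·[0.8222·0.0000 + 0.1778·0.0000] = 0.0000
Node u (S = 149.5): V_u = 1/1.07·[0.8222·55.8756 + 0.1778·0.0000] = 42.9366
Node d (S = 91): V_d = 1/1.07·[0.8222·0.0000 + 0.1778·0.0000] = 0.0000
Node 0 (S = 130): V_0 = 1/1.07·[0.8222·42.9366 + 0.1778·0.0000] = 32.9938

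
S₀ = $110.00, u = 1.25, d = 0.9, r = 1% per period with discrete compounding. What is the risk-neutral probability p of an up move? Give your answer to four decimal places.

Risk-neutral probability p = (1 + 0.01 − 0.9)/(1.25 − 0.9) = 0.1100/0.3500 = 0.3143

p = 0.3143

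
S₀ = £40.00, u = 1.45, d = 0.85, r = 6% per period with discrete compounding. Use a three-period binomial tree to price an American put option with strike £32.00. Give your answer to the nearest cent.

Risk-neutral probability p = (1 + 0.06 − 0.85)/(1.45 − 0.85) = 0.2100/0.6000 = 0.3500
Terminal stock prices: S_uuu = 121.9, S_uud = 71.48, S_udd = 41.9, S_ddd = 24.56
Terminal payoffs (K − S): max(-89.94, 0) = 0, max(-39.48, 0) = 0, max(-9.905, 0) = 0, max(7.435, 0) = 7.435
Node uu (S = 84.1): continuation = 1/1.06·[0.3500·0.0000 + 0.6500·0.0000] = 0.0000; exercise value = 0.0000 ≤ continuation, so V_uu = 0.0000
Node ud (S = 49.3): continuation = 1/1.06·[0.3500·0.0000 + 0.6500·0.0000] = 0.0000; exercise value = 0.0000 ≤ continuation, so V_ud = 0.0000
Node dd (S = 28.9): continuation = 1/1.06·[0.3500·0.0000 + 0.6500·7.4350] = 4.5592; exercise value = 3.1000 ≤ continuation, so V_dd = 4.5592
Node u (S = 58): continuation = 1/1.06·[0.3500·0.0000 + 0.6500·0.0000] = 0.0000; exercise value = 0.0000 ≤ continuation, so V_u = 0.0000
Node d (S = 34): continuation = 1/1.06·[0.3500·0.0000 + 0.6500·4.5592] = 2.7957; exercise value = 0.0000 ≤ continuation, so V_d = 2.7957
Node 0 (S = 40): continuation = 1/1.06·[0.3500·0.0000 + 0.6500·2.7957] = 1.7144; exercise value = 0.0000 ≤ continuation, so V_0 = 1.7144

£1.71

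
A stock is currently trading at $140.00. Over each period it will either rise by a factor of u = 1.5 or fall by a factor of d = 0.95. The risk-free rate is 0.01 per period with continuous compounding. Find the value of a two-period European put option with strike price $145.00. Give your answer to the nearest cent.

Risk-neutral probability p = (e^0.01 − 0.95)/(1.5 − 0.95) = 0.0601/0.5500 = 0.1092
Terminal stock prices: S_uu = 315, S_ud = 199.5, S_dd = 126.3
Terminal payoffs (K − S): max(-170, 0) = 0, max(-54.5, 0) = 0, max(18.65, 0) = 18.65
Node u (S = 210): V_u = e^(−0.01)·[0.1092·0.0000 + 0.8908·0.0000] = 0.0000
Node d (S = 133): V_d = e^(−0.01)·[0.1092·0.0000 + 0.8908·18.6500] = 16.4484
Node 0 (S = 140): V_0 = e^(−0.01)·[0.1092·0.0000 + 0.8908·16.4484] = 14.5068

$14.51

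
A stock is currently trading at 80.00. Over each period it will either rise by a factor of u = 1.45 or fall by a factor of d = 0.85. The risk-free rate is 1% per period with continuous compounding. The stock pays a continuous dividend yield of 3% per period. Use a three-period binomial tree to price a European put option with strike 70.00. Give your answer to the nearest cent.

9.72

Per-period risk-free factor R = e^0.01 = 1.0101; dividend-adjusted growth = e^(0.01−0.03) = 0.9802.
Risk-neutral probability p = (0.9802 − 0.85)/(1.45 − 0.85) = 0.1302/0.6000 = 0.2170
Terminal stock prices: S_uuu = 243.9, S_uud = 143, S_udd = 83.81, S_ddd = 49.13
Terminal payoffs (K − S): max(-173.9, 0) = 0, max(-72.97, 0) = 0, max(-13.81, 0) = 0, max(20.87, 0) = 20.87
Node uu (S = 168.2): V_uu = e^(−0.01)·[0.2170·0.0000 + 0.7830·0.0000] = 0.0000
Node ud (S = 98.6): V_ud = e^(−0.01)·[0.2170·0.0000 + 0.7830·0.0000] = 0.0000
Node dd (S = 57.8): V_dd = e^(−0.01)·[0.2170·0.0000 + 0.7830·20.8700] = 16.1787
Node u (S = 116): V_u = e^(−0.01)·[0.2170·0.0000 + 0.7830·0.0000] = 0.0000
Node d (S = 68): V_d = e^(−0.01)·[0.2170·0.0000 + 0.7830·16.1787] = 12.5419
Node 0 (S = 80): V_0 = e^(−0.01)·[0.2170·0.0000 + 0.7830·12.5419] = 9.7226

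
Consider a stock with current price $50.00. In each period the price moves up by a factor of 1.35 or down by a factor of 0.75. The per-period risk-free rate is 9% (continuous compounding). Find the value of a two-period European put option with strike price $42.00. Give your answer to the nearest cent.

Risk-neutral probability p = (e^0.09 − 0.75)/(1.35 − 0.75) = 0.3442/0.6000 = 0.5736
Terminal stock prices: S_uu = 91.13, S_ud = 50.62, S_dd = 28.12
Terminal payoffs (K − S): max(-49.13, 0) = 0, max(-8.625, 0) = 0, max(13.88, 0) = 13.88
Node u (S = 67.5): V_u = e^(−0.09)·[0.5736·0.0000 + 0.4264·0.0000] = 0.0000
Node d (S = 37.5): V_d = e^(−0.09)·[0.5736·0.0000 + 0.4264·13.8750] = 5.4068
Node 0 (S = 50): V_0 = e^(−0.09)·[0.5736·0.0000 + 0.4264·5.4068] = 2.1069

$2.11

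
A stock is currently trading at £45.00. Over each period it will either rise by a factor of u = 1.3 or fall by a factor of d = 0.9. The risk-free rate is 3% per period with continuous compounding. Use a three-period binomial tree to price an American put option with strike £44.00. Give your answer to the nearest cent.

Risk-neutral probability p = (e^0.03 − 0.9)/(1.3 − 0.9) = 0.1305/0.4000 = 0.3261
Terminal stock prices: S_uuu = 98.87, S_uud = 68.45, S_udd = 47.39, S_ddd = 32.81
Terminal payoffs (K − S): max(-54.87, 0) = 0, max(-24.45, 0) = 0, max(-3.385, 0) = 0, max(11.19, 0) = 11.19
Node uu (S = 76.05): continuation = e^(−0.03)·[0.3261·0.0000 + 0.6739·0.0000] = 0.0000; exercise value = 0.0000 ≤ continuation, so V_uu = 0.0000
Node ud (S = 52.65): continuation = e^(−0.03)·[0.3261·0.0000 + 0.6739·0.0000] = 0.0000; exercise value = 0.0000 ≤ continuation, so V_ud = 0.0000
Node dd (S = 36.45): continuation = e^(−0.03)·[0.3261·0.0000 + 0.6739·11.1950] = 7.3209; exercise value = 7.5500 > continuation, so V_dd = 7.5500 (exercise)
Node u (S = 58.5): continuation = e^(−0.03)·[0.3261·0.0000 + 0.6739·0.0000] = 0.0000; exercise value = 0.0000 ≤ continuation, so V_u = 0.0000
Node d (S = 40.5): continuation = e^(−0.03)·[0.3261·0.0000 + 0.6739·7.5500] = 4.9373; exercise value = 3.5000 ≤ continuation, so V_d = 4.9373
Node 0 (S = 45): continuation = e^(−0.03)·[0.3261·0.0000 + 0.6739·4.9373] = 3.2287; exercise value = 0.0000 ≤ continuation, so V_0 = 3.2287

£3.23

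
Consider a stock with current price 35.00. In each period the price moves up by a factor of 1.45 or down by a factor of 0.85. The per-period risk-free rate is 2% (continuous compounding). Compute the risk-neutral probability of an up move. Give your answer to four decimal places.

Risk-neutral probability p = (e^0.02 − 0.85)/(1.45 − 0.85) = 0.1702/0.6000 = 0.2837

p = 0.2837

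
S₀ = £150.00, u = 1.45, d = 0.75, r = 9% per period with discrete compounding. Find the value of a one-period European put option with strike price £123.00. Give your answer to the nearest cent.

£4.95

Risk-neutral probability p = (1 + 0.09 − 0.75)/(1.45 − 0.75) = 0.3400/0.7000 = 0.4857
Terminal stock prices: S_u = 217.5, S_d = 112.5
Terminal payoffs (K − S): max(-94.5, 0) = 0, max(10.5, 0) = 10.5
Node 0 (S = 150): V_0 = 1/1.09·[0.4857·0.0000 + 0.5143·10.5000] = 4.9541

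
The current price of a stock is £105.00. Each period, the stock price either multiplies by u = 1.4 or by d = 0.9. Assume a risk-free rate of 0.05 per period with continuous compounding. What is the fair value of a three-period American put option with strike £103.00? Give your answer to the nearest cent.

Risk-neutral probability p = (e^0.05 − 0.9)/(1.4 − 0.9) = 0.1513/0.5000 = 0.3025
Terminal stock prices: S_uuu = 288.1, S_uud = 185.2, S_udd = 119.1, S_ddd = 76.55
Terminal payoffs (K − S): max(-185.1, 0) = 0, max(-82.22, 0) = 0, max(-16.07, 0) = 0, max(26.45, 0) = 26.45
Node uu (S = 205.8): continuation = e^(−0.05)·[0.3025·0.0000 + 0.6975·0.0000] = 0.0000; exercise value = 0.0000 ≤ continuation, so V_uu = 0.0000
Node ud (S = 132.3): continuation = e^(−0.05)·[0.3025·0.0000 + 0.6975·0.0000] = 0.0000; exercise value = 0.0000 ≤ continuation, so V_ud = 0.0000
Node dd (S = 85.05): continuation = e^(−0.05)·[0.3025·0.0000 + 0.6975·26.4550] = 17.5514; exercise value = 17.9500 > continuation, so V_dd = 17.9500 (exercise)
Node u (S = 147): continuation = e^(−0.05)·[0.3025·0.0000 + 0.6975·0.0000] = 0.0000; exercise value = 0.0000 ≤ continuation, so V_u = 0.0000
Node d (S = 94.5): continuation = e^(−0.05)·[0.3025·0.0000 + 0.6975·17.9500] = 11.9088; exercise value = 8.5000 ≤ continuation, so V_d = 11.9088
Node 0 (S = 105): continuation = e^(−0.05)·[0.3025·0.0000 + 0.6975·11.9088] = 7.9008; exercise value = 0.0000 ≤ continuation, so V_0 = 7.9008

£7.90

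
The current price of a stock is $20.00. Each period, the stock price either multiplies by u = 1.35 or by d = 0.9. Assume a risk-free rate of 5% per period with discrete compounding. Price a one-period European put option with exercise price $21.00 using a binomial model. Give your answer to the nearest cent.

$1.90

Risk-neutral probability p = (1 + 0.05 − 0.9)/(1.35 − 0.9) = 0.1500/0.4500 = 0.3333
Terminal stock prices: S_u = 27, S_d = 18
Terminal payoffs (K − S): max(-6, 0) = 0, max(3, 0) = 3
Node 0 (S = 20): V_0 = 1/1.05·[0.3333·0.0000 + 0.6667·3.0000] = 1.9048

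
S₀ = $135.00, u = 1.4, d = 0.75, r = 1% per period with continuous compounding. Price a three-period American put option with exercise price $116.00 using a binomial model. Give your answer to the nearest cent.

$16.84

Risk-neutral probability p = (e^0.01 − 0.75)/(1.4 − 0.75) = 0.2601/0.6500 = 0.4001
Terminal stock prices: S_uuu = 370.4, S_uud = 198.4, S_udd = 106.3, S_ddd = 56.95
Terminal payoffs (K − S): max(-254.4, 0) = 0, max(-82.45, 0) = 0, max(9.688, 0) = 9.688, max(59.05, 0) = 59.05
Node uu (S = 264.6): continuation = e^(−0.01)·[0.4001·0.0000 + 0.5999·0.0000] = 0.0000; exercise value = 0.0000 ≤ continuation, so V_uu = 0.0000
Node ud (S = 141.8): continuation = e^(−0.01)·[0.4001·0.0000 + 0.5999·9.6875] = 5.7539; exercise value = 0.0000 ≤ continuation, so V_ud = 5.7539
Node dd (S = 75.94): continuation = e^(−0.01)·[0.4001·9.6875 + 0.5999·59.0469] = 38.9083; exercise value = 40.0625 > continuation, so V_dd = 40.0625 (exercise)
Node u (S = 189): continuation = e^(−0.01)·[0.4001·0.0000 + 0.5999·5.7539] = 3.4176; exercise value = 0.0000 ≤ continuation, so V_u = 3.4176
Node d (S = 101.2): continuation = e^(−0.01)·[0.4001·5.7539 + 0.5999·40.0625] = 26.0744; exercise value = 14.7500 ≤ continuation, so V_d = 26.0744
Node 0 (S = 135): continuation = e^(−0.01)·[0.4001·3.4176 + 0.5999·26.0744] = 16.8406; exercise value = 0.0000 ≤ continuation, so V_0 = 16.8406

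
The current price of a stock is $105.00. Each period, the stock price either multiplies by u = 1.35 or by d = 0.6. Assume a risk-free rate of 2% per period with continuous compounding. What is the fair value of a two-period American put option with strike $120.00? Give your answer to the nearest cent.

Risk-neutral probability p = (e^0.02 − 0.6)/(1.35 − 0.6) = 0.4202/0.7500 = 0.5603
Terminal stock prices: S_uu = 191.4, S_ud = 85.05, S_dd = 37.8
Terminal payoffs (K − S): max(-71.36, 0) = 0, max(34.95, 0) = 34.95, max(82.2, 0) = 82.2
Node u (S = 141.8): continuation = e^(−0.02)·[0.5603·0.0000 + 0.4397·34.9500] = 15.0643; exercise value = 0.0000 ≤ continuation, so V_u = 15.0643
Node d (S = 63): continuation = e^(−0.02)·[0.5603·34.9500 + 0.4397·82.2000] = 54.6238; exercise value = 57.0000 > continuation, so V_d = 57.0000 (exercise)
Node 0 (S = 105): continuation = e^(−0.02)·[0.5603·15.0643 + 0.4397·57.0000] = 32.8413; exercise value = 15.0000 ≤ continuation, so V_0 = 32.8413

$32.84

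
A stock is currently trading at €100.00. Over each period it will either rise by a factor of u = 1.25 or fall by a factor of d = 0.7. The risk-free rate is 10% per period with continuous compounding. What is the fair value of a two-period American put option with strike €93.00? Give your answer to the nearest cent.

€6.35

Risk-neutral probability p = (e^0.1 − 0.7)/(1.25 − 0.7) = 0.4052/0.5500 = 0.7367
Terminal stock prices: S_uu = 156.2, S_ud = 87.5, S_dd = 49
Terminal payoffs (K − S): max(-63.25, 0) = 0, max(5.5, 0) = 5.5, max(44, 0) = 44
Node u (S = 125): continuation = e^(−0.1)·[0.7367·0.0000 + 0.2633·5.5000] = 1.3105; exercise value = 0.0000 ≤ continuation, so V_u = 1.3105
Node d (S = 70): continuation = e^(−0.1)·[0.7367·5.5000 + 0.2633·44.0000] = 14.1499; exercise value = 23.0000 > continuation, so V_d = 23.0000 (exercise)
Node 0 (S = 100): continuation = e^(−0.1)·[0.7367·1.3105 + 0.2633·23.0000] = 6.3537; exercise value = 0.0000 ≤ continuation, so V_0 = 6.3537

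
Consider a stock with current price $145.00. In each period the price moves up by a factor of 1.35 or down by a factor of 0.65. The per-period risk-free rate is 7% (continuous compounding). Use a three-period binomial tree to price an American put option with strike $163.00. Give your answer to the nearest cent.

$32.85

Risk-neutral probability p = (e^0.07 − 0.65)/(1.35 − 0.65) = 0.4225/0.7000 = 0.6036
Terminal stock prices: S_uuu = 356.8, S_uud = 171.8, S_udd = 82.7, S_ddd = 39.82
Terminal payoffs (K − S): max(-193.8, 0) = 0, max(-8.771, 0) = 0, max(80.3, 0) = 80.3, max(123.2, 0) = 123.2
Node uu (S = 264.3): continuation = e^(−0.07)·[0.6036·0.0000 + 0.3964·0.0000] = 0.0000; exercise value = 0.0000 ≤ continuation, so V_uu = 0.0000
Node ud (S = 127.2): continuation = e^(−0.07)·[0.6036·0.0000 + 0.3964·80.2956] = 29.6786; exercise value = 35.7625 > continuation, so V_ud = 35.7625 (exercise)
Node dd (S = 61.26): continuation = e^(−0.07)·[0.6036·80.2956 + 0.3964·123.1794] = 90.7177; exercise value = 101.7375 > continuation, so V_dd = 101.7375 (exercise)
Node u (S = 195.8): continuation = e^(−0.07)·[0.6036·0.0000 + 0.3964·35.7625] = 13.2184; exercise value = 0.0000 ≤ continuation, so V_u = 13.2184
Node d (S = 94.25): continuation = e^(−0.07)·[0.6036·35.7625 + 0.3964·101.7375] = 57.7302; exercise value = 68.7500 > continuation, so V_d = 68.7500 (exercise)
Node 0 (S = 145): continuation = e^(−0.07)·[0.6036·13.2184 + 0.3964·68.7500] = 32.8502; exercise value = 18.0000 ≤ continuation, so V_0 = 32.8502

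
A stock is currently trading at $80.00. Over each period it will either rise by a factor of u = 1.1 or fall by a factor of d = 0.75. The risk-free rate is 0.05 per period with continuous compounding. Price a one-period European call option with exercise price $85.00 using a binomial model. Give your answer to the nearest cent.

Risk-neutral probability p = (e^0.05 − 0.75)/(1.1 − 0.75) = 0.3013/0.3500 = 0.8608
Terminal stock prices: S_u = 88, S_d = 60
Terminal payoffs (S − K): max(3, 0) = 3, max(-25, 0) = 0
Node 0 (S = 80): V_0 = e^(−0.05)·[0.8608·3.0000 + 0.1392·0.0000] = 2.4564

$2.46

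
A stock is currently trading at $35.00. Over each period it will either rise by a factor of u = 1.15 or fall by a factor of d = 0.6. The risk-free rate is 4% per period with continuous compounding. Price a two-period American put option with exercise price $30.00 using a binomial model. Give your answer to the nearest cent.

$2.58

Risk-neutral probability p = (e^0.04 − 0.6)/(1.15 − 0.6) = 0.4408/0.5500 = 0.8015
Terminal stock prices: S_uu = 46.29, S_ud = 24.15, S_dd = 12.6
Terminal payoffs (K − S): max(-16.29, 0) = 0, max(5.85, 0) = 5.85, max(17.4, 0) = 17.4
Node u (S = 40.25): continuation = e^(−0.04)·[0.8015·0.0000 + 0.1985·5.8500] = 1.1158; exercise value = 0.0000 ≤ continuation, so V_u = 1.1158
Node d (S = 21): continuation = e^(−0.04)·[0.8015·5.8500 + 0.1985·17.4000] = 7.8237; exercise value = 9.0000 > continuation, so V_d = 9.0000 (exercise)
Node 0 (S = 35): continuation = e^(−0.04)·[0.8015·1.1158 + 0.1985·9.0000] = 2.5759; exercise value = 0.0000 ≤ continuation, so V_0 = 2.5759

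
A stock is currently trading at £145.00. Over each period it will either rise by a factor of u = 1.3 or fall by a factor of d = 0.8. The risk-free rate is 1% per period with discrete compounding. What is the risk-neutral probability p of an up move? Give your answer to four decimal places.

p = 0.4200

Risk-neutral probability p = (1 + 0.01 − 0.8)/(1.3 − 0.8) = 0.2100/0.5000 = 0.4200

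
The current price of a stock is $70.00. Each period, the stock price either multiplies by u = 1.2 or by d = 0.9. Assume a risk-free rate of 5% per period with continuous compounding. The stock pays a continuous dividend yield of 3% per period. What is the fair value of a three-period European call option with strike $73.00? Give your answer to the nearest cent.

$7.06

Per-period risk-free factor R = e^0.05 = 1.0513; dividend-adjusted growth = e^(0.05−0.03) = 1.0202.
Risk-neutral probability p = (1.0202 − 0.9)/(1.2 − 0.9) = 0.1202/0.3000 = 0.4007
Terminal stock prices: S_uuu = 121, S_uud = 90.72, S_udd = 68.04, S_ddd = 51.03
Terminal payoffs (S − K): max(47.96, 0) = 47.96, max(17.72, 0) = 17.72, max(-4.96, 0) = 0, max(-21.97, 0) = 0
Node uu (S = 100.8): V_uu = e^(−0.05)·[0.4007·47.9600 + 0.5993·17.7200] = 28.3812
Node ud (S = 75.6): V_ud = e^(−0.05)·[0.4007·17.7200 + 0.5993·0.0000] = 6.7536
Node dd (S = 56.7): V_dd = e^(−0.05)·[0.4007·0.0000 + 0.5993·0.0000] = 0.0000
Node u (S = 84): V_u = e^(−0.05)·[0.4007·28.3812 + 0.5993·6.7536] = 14.6672
Node d (S = 63): V_d = e^(−0.05)·[0.4007·6.7536 + 0.5993·0.0000] = 2.5740
Node 0 (S = 70): V_0 = e^(−0.05)·[0.4007·14.6672 + 0.5993·2.5740] = 7.0575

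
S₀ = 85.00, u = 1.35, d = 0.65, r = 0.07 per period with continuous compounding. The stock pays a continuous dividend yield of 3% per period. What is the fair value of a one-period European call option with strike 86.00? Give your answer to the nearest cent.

Per-period risk-free factor R = e^0.07 = 1.0725; dividend-adjusted growth = e^(0.07−0.03) = 1.0408.
Risk-neutral probability p = (1.0408 − 0.65)/(1.35 − 0.65) = 0.3908/0.7000 = 0.5583
Terminal stock prices: S_u = 114.8, S_d = 55.25
Terminal payoffs (S − K): max(28.75, 0) = 28.75, max(-30.75, 0) = 0
Node 0 (S = 85): V_0 = e^(−0.07)·[0.5583·28.7500 + 0.4417·0.0000] = 14.9660

14.97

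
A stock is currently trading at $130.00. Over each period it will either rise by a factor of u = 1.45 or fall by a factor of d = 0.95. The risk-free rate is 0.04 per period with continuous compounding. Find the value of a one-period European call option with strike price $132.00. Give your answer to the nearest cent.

Risk-neutral probability p = (e^0.04 − 0.95)/(1.45 − 0.95) = 0.0908/0.5000 = 0.1816
Terminal stock prices: S_u = 188.5, S_d = 123.5
Terminal payoffs (S − K): max(56.5, 0) = 56.5, max(-8.5, 0) = 0
Node 0 (S = 130): V_0 = e^(−0.04)·[0.1816·56.5000 + 0.8184·0.0000] = 9.8593

$9.86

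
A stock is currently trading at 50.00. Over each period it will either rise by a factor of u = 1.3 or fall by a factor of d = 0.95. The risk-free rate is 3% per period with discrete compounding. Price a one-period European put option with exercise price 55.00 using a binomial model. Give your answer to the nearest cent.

5.62

Risk-neutral probability p = (1 + 0.03 − 0.95)/(1.3 − 0.95) = 0.0800/0.3500 = 0.2286
Terminal stock prices: S_u = 65, S_d = 47.5
Terminal payoffs (K − S): max(-10, 0) = 0, max(7.5, 0) = 7.5
Node 0 (S = 50): V_0 = 1/1.03·[0.2286·0.0000 + 0.7714·7.5000] = 5.6172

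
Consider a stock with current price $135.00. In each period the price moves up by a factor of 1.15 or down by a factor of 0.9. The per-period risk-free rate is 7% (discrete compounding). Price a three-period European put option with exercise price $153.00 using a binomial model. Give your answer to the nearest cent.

Risk-neutral probability p = (1 + 0.07 − 0.9)/(1.15 − 0.9) = 0.1700/0.2500 = 0.6800
Terminal stock prices: S_uuu = 205.3, S_uud = 160.7, S_udd = 125.8, S_ddd = 98.42
Terminal payoffs (K − S): max(-52.32, 0) = 0, max(-7.684, 0) = 0, max(27.25, 0) = 27.25, max(54.58, 0) = 54.58
Node uu (S = 178.5): V_uu = 1/1.07·[0.6800·0.0000 + 0.3200·0.0000] = 0.0000
Node ud (S = 139.7): V_ud = 1/1.07·[0.6800·0.0000 + 0.3200·27.2475] = 8.1488
Node dd (S = 109.4): V_dd = 1/1.07·[0.6800·27.2475 + 0.3200·54.5850] = 33.6407
Node u (S = 155.2): V_u = 1/1.07·[0.6800·0.0000 + 0.3200·8.1488] = 2.4370
Node d (S = 121.5): V_d = 1/1.07·[0.6800·8.1488 + 0.3200·33.6407] = 15.2394
Node 0 (S = 135): V_0 = 1/1.07·[0.6800·2.4370 + 0.3200·15.2394] = 6.1063

$6.11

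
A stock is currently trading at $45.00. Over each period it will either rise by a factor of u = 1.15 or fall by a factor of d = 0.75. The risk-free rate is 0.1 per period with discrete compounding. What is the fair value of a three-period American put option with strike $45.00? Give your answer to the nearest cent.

$1.86

Risk-neutral probability p = (1 + 0.1 − 0.75)/(1.15 − 0.75) = 0.3500/0.4000 = 0.8750
Terminal stock prices: S_uuu = 68.44, S_uud = 44.63, S_udd = 29.11, S_ddd = 18.98
Terminal payoffs (K − S): max(-23.44, 0) = 0, max(0.3656, 0) = 0.3656, max(15.89, 0) = 15.89, max(26.02, 0) = 26.02
Node uu (S = 59.51): continuation = 1/1.1·[0.8750·0.0000 + 0.1250·0.3656] = 0.0415; exercise value = 0.0000 ≤ continuation, so V_uu = 0.0415
Node ud (S = 38.81): continuation = 1/1.1·[0.8750·0.3656 + 0.1250·15.8906] = 2.0966; exercise value = 6.1875 > continuation, so V_ud = 6.1875 (exercise)
Node dd (S = 25.31): continuation = 1/1.1·[0.8750·15.8906 + 0.1250·26.0156] = 15.5966; exercise value = 19.6875 > continuation, so V_dd = 19.6875 (exercise)
Node u (S = 51.75): continuation = 1/1.1·[0.8750·0.0415 + 0.1250·6.1875] = 0.7362; exercise value = 0.0000 ≤ continuation, so V_u = 0.7362
Node d (S = 33.75): continuation = 1/1.1·[0.8750·6.1875 + 0.1250·19.6875] = 7.1591; exercise value = 11.2500 > continuation, so V_d = 11.2500 (exercise)
Node 0 (S = 45): continuation = 1/1.1·[0.8750·0.7362 + 0.1250·11.2500] = 1.8640; exercise value = 0.0000 ≤ continuation, so V_0 = 1.8640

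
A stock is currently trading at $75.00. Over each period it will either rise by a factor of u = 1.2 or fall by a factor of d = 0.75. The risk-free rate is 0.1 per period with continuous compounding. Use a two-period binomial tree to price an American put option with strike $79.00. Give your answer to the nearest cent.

$5.90

Risk-neutral probability p = (e^0.1 − 0.75)/(1.2 − 0.75) = 0.3552/0.4500 = 0.7893
Terminal stock prices: S_uu = 108, S_ud = 67.5, S_dd = 42.19
Terminal payoffs (K − S): max(-29, 0) = 0, max(11.5, 0) = 11.5, max(36.81, 0) = 36.81
Node u (S = 90): continuation = e^(−0.1)·[0.7893·0.0000 + 0.2107·11.5000] = 2.1928; exercise value = 0.0000 ≤ continuation, so V_u = 2.1928
Node d (S = 56.25): continuation = e^(−0.1)·[0.7893·11.5000 + 0.2107·36.8125] = 15.2322; exercise value = 22.7500 > continuation, so V_d = 22.7500 (exercise)
Node 0 (S = 75): continuation = e^(−0.1)·[0.7893·2.1928 + 0.2107·22.7500] = 5.9039; exercise value = 4.0000 ≤ continuation, so V_0 = 5.9039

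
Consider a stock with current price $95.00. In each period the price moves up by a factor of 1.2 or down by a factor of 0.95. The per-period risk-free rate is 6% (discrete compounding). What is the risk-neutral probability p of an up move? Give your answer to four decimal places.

Risk-neutral probability p = (1 + 0.06 − 0.95)/(1.2 − 0.95) = 0.1100/0.2500 = 0.4400

p = 0.4400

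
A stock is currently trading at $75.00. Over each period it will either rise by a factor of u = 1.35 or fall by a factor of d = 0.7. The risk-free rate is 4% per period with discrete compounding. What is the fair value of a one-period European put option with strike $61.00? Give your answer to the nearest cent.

$3.90

Risk-neutral probability p = (1 + 0.04 − 0.7)/(1.35 − 0.7) = 0.3400/0.6500 = 0.5231
Terminal stock prices: S_u = 101.2, S_d = 52.5
Terminal payoffs (K − S): max(-40.25, 0) = 0, max(8.5, 0) = 8.5
Node 0 (S = 75): V_0 = 1/1.04·[0.5231·0.0000 + 0.4769·8.5000] = 3.8979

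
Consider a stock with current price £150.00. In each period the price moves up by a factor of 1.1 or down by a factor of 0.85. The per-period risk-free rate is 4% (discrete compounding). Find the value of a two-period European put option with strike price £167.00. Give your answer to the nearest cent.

Risk-neutral probability p = (1 + 0.04 − 0.85)/(1.1 − 0.85) = 0.1900/0.2500 = 0.7600
Terminal stock prices: S_uu = 181.5, S_ud = 140.2, S_dd = 108.4
Terminal payoffs (K − S): max(-14.5, 0) = 0, max(26.75, 0) = 26.75, max(58.63, 0) = 58.63
Node u (S = 165): V_u = 1/1.04·[0.7600·0.0000 + 0.2400·26.7500] = 6.1731
Node d (S = 127.5): V_d = 1/1.04·[0.7600·26.7500 + 0.2400·58.6250] = 33.0769
Node 0 (S = 150): V_0 = 1/1.04·[0.7600·6.1731 + 0.2400·33.0769] = 12.1442

£12.14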